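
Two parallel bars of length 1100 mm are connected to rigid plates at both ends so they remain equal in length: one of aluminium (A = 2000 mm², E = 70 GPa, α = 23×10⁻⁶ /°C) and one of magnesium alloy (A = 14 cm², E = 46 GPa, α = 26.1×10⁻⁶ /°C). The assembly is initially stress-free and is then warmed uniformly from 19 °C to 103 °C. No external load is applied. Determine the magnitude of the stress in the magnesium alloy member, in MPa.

The magnesium alloy has the larger α, so on heating it would change length more than the aluminium if both were free. The rigid plates force a common final length, so the magnesium alloy is put into compression and the aluminium into tension, with equal and opposite forces P (no external load).
Equating the net (thermal + elastic) strains gives |α₁ − α₂|·ΔT = P·[1/(A₁E₁) + 1/(A₂E₂)].
|α₁ − α₂|·ΔT = 3.1×10⁻⁶ × 84 = 0.0002604.
1/(A₁E₁) + 1/(A₂E₂) = 1/(2000×70×10³) + 1/(1400×46×10³) = 2.267×10⁻⁸ N⁻¹.
P = 0.0002604 / 2.267×10⁻⁸ = 11490 N = 11.49 kN.
σ_{magnesium alloy} = P/A₂ = 11490/1400 = 8.204 MPa, compressive.

σ ≈ 8.2 MPa (compressive)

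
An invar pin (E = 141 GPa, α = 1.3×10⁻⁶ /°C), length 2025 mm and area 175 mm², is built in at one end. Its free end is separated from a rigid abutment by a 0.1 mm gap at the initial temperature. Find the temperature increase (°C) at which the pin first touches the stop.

The gap closes when αΔT L = 0.1 mm, since the pin is still unstressed at that instant.
ΔT = 0.1 / (1.3×10⁻⁶ × 2025) = 37.99 °C.

ΔT ≈ 38 °C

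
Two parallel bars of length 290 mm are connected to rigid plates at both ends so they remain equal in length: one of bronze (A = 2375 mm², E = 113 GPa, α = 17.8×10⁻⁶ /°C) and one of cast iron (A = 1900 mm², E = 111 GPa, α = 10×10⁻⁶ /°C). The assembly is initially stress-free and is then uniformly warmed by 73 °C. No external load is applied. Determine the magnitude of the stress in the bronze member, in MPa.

σ ≈ 28.3 MPa (compressive)

Equilibrium of a rigid end plate with no external load gives equal and opposite internal forces ±P in the two members. Since α_{bronze} > α_{cast iron}, heating drives the bronze into compression and the cast iron into tension.
Compatibility of the two members (thermal + elastic change equal): (α₁ − α₂)ΔT = P·[1/(A₁E₁) + 1/(A₂E₂)].
|α₁ − α₂|·ΔT = 7.8×10⁻⁶ × 73 = 0.0005694.
1/(A₁E₁) + 1/(A₂E₂) = 1/(2375×113×10³) + 1/(1900×111×10³) = 8.468×10⁻⁹ N⁻¹.
P = 0.0005694 / 8.468×10⁻⁹ = 67240 N = 67.24 kN.
σ_{bronze} = P/A₁ = 67240/2375 = 28.31 MPa, compressive.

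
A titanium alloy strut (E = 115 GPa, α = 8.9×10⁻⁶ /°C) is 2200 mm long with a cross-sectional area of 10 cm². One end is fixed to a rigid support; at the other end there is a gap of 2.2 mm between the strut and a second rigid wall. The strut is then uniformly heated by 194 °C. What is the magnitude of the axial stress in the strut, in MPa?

If the wall were absent the strut would grow by αΔT L = 8.9×10⁻⁶ × 194 × 2200 = 3.799 mm.
After closing the 2.2 mm clearance, 3.799 − 2.2 = 1.599 mm of expansion remains to be suppressed by the wall.
Compatibility: PL/(AE) = 1.599 mm, so σ = P/A = E × (1.599/2200) = 83.56 MPa.

σ ≈ 83.6 MPa (compressive)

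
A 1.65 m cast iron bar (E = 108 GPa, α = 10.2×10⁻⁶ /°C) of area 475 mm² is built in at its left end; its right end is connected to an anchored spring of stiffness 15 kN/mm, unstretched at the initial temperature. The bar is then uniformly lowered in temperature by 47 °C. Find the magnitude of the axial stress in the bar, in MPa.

Free thermal contraction: δ_free = αΔT L = 10.2×10⁻⁶ × 47 × 1650 = 0.791 mm.
Let P be the tensile force in the spring. The bar extends elastically by PL/(AE) and the spring stretches by P/k; together these equal δ_free.
P [ L/(AE) + 1/k ] = δ_free → P [ 1650/(475×108×10³) + 1/(15×10³) ] = 0.791.
P = 0.791 / 9.883×10⁻⁵ = 8004 N.
σ = P/A = 8004/475 = 16.85 MPa.

σ ≈ 16.8 MPa (tensile)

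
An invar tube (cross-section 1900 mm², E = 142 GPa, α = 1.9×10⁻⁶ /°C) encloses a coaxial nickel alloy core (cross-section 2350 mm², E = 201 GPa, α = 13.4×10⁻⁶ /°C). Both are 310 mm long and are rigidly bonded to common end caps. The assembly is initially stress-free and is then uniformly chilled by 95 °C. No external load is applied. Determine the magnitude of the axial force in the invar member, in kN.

Both members must finish at the same length. With the larger α, the nickel alloy tends to over-contract; the plates restrain it, putting the nickel alloy in tension and the invar in compression. With no external load the two internal forces are equal and opposite, magnitude P.
Equating the net (thermal + elastic) strains gives |α₁ − α₂|·ΔT = P·[1/(A₁E₁) + 1/(A₂E₂)].
|α₁ − α₂|·ΔT = 11.5×10⁻⁶ × 95 = 0.001092.
1/(A₁E₁) + 1/(A₂E₂) = 1/(1900×142×10³) + 1/(2350×201×10³) = 5.824×10⁻⁹ N⁻¹.
P = 0.001092 / 5.824×10⁻⁹ = 187600 N = 187.6 kN.

P ≈ 188 kN (compressive in the invar)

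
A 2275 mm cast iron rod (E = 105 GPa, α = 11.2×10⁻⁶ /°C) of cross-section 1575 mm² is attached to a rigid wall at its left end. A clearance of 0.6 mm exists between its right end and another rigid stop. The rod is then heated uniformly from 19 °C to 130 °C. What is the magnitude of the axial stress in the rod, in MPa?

If the wall were absent the rod would grow by αΔT L = 11.2×10⁻⁶ × 111 × 2275 = 2.828 mm.
After closing the 0.6 mm clearance, 2.828 − 0.6 = 2.228 mm of expansion remains to be suppressed by the wall.
Compatibility: PL/(AE) = 2.228 mm, so σ = P/A = E × (2.228/2275) = 102.8 MPa.

σ ≈ 103 MPa (compressive)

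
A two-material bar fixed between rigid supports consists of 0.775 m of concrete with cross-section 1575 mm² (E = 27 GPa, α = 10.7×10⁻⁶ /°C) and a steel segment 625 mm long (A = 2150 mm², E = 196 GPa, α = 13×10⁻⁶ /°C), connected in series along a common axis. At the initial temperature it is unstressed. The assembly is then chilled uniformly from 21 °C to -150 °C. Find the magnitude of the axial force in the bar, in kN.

Free thermal contraction of the whole bar: Σ αᵢΔT Lᵢ = 10.7×10⁻⁶×171×775 + 13×10⁻⁶×171×625 = 2.807 mm.
The rigid supports impose zero overall length change; the single axial force P common to all segments must satisfy P Σ Lᵢ/(AᵢEᵢ) = δ_free.
The series flexibility is Σ Lᵢ/(AᵢEᵢ) = 775/(1575×27×10³) + 625/(2150×196×10³) = 1.971×10⁻⁵ mm/N.
Hence P = δ_free / Σ(L/AE) = 2.807/1.971×10⁻⁵ = 142.5 kN (tensile).

P ≈ 142 kN (tensile)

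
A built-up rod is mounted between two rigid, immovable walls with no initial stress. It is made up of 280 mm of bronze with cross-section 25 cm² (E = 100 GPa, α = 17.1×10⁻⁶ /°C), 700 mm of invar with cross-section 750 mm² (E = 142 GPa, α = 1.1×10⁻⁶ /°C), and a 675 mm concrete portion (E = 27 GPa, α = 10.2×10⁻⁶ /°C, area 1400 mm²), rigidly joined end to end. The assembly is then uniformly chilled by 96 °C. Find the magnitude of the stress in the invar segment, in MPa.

σ ≈ 62.3 MPa (tensile)

If the supports were absent, the total length change would be Σ αᵢΔT Lᵢ = 17.1×10⁻⁶×96×280 + 1.1×10⁻⁶×96×700 + 10.2×10⁻⁶×96×675 = 1.195 mm.
Since the ends are fixed, an axial force P builds up, equal in every segment, with P · Σ Lᵢ/(AᵢEᵢ) = δ_free.
Σ Lᵢ/(AᵢEᵢ) = 280/(2500×100×10³) + 700/(750×142×10³) + 675/(1400×27×10³) = 2.555×10⁻⁵ mm/N.
Hence P = δ_free / Σ(L/AE) = 1.195/2.555×10⁻⁵ = 46.75 kN (tensile).
σ_{invar} = P / A = 46750 / 750 = 62.34 MPa.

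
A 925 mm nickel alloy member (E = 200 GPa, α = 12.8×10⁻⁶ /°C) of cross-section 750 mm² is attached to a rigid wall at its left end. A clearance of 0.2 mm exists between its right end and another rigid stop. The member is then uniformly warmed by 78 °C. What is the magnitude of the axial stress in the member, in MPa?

Free thermal elongation = αΔT L = 12.8×10⁻⁶ × 78 × 925 = 0.9235 mm.
The gap closes (δ_free > 0.2 mm) and the wall then resists a further 0.9235 − 0.2 = 0.7235 mm of expansion.
That suppressed elongation corresponds to σ = E·Δ/L = 200×10³ × 0.7235/925 = 156.4 MPa.

σ ≈ 156 MPa (compressive)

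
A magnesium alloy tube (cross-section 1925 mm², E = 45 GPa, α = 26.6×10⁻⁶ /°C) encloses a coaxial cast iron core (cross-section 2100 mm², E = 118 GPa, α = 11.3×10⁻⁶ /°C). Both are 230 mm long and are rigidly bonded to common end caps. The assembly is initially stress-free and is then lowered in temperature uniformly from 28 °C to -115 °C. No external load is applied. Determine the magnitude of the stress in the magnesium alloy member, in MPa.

Both members must finish at the same length. With the larger α, the magnesium alloy tends to over-contract; the plates restrain it, putting the magnesium alloy in tension and the cast iron in compression. With no external load the two internal forces are equal and opposite, magnitude P.
Setting the final lengths equal and cancelling L: (α₁ − α₂)ΔT = P/(A₁E₁) + P/(A₂E₂).
|α₁ − α₂|·ΔT = 15.3×10⁻⁶ × 143 = 0.002188.
1/(A₁E₁) + 1/(A₂E₂) = 1/(1925×45×10³) + 1/(2100×118×10³) = 1.558×10⁻⁸ N⁻¹.
P = 0.002188 / 1.558×10⁻⁸ = 140400 N = 140.4 kN.
σ_{magnesium alloy} = P/A₁ = 140400/1925 = 72.95 MPa, tensile.

σ ≈ 73 MPa (tensile)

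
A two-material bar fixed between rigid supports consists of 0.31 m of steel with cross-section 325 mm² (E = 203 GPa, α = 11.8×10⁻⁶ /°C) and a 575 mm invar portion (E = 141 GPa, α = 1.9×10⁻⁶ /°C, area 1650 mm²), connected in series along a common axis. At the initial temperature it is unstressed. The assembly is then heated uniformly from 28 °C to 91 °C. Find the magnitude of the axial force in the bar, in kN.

With the walls removed the bar would change length by δ_free = Σ αᵢΔT Lᵢ = 11.8×10⁻⁶×63×310 + 1.9×10⁻⁶×63×575 = 0.2993 mm.
The walls prevent any net length change, so an axial force P (same in every segment) develops. Compatibility: P · Σ Lᵢ/(AᵢEᵢ) = δ_free.
The series flexibility is Σ Lᵢ/(AᵢEᵢ) = 310/(325×203×10³) + 575/(1650×141×10³) = 7.17×10⁻⁶ mm/N.
Hence P = δ_free / Σ(L/AE) = 0.2993/7.17×10⁻⁶ = 41.74 kN (compressive).

P ≈ 41.7 kN (compressive)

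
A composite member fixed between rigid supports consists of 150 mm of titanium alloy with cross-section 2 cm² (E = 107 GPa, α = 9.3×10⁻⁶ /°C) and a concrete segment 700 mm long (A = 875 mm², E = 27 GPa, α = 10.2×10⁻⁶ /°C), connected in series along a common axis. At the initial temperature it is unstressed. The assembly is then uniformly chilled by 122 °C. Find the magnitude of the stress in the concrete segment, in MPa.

σ ≈ 32.5 MPa (tensile)

If the supports were absent, the total length change would be Σ αᵢΔT Lᵢ = 9.3×10⁻⁶×122×150 + 10.2×10⁻⁶×122×700 = 1.041 mm.
The rigid supports impose zero overall length change; the single axial force P common to all segments must satisfy P Σ Lᵢ/(AᵢEᵢ) = δ_free.
The series flexibility is Σ Lᵢ/(AᵢEᵢ) = 150/(200×107×10³) + 700/(875×27×10³) = 3.664×10⁻⁵ mm/N.
P = 1.041 / 3.664×10⁻⁵ = 28420 N = 28.42 kN, tensile.
σ_{concrete} = P / A = 28420 / 875 = 32.48 MPa.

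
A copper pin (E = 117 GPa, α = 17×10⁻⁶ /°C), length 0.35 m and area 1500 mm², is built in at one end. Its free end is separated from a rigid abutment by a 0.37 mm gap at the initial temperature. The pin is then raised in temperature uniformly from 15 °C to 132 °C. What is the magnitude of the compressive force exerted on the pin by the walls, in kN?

If the wall were absent the pin would grow by αΔT L = 17×10⁻⁶ × 117 × 350 = 0.6961 mm.
This exceeds the 0.37 mm gap, so the wall pushes back. The portion of expansion that must be recovered elastically is δ_free − gap = 0.6961 − 0.37 = 0.3261 mm.
So σ = E(δ_free − g)/L = 117×10³ × 0.3261/350 = 109 MPa.
Force on the wall = σA = 109 × 1500 mm² = 163.5 kN.

P ≈ 164 kN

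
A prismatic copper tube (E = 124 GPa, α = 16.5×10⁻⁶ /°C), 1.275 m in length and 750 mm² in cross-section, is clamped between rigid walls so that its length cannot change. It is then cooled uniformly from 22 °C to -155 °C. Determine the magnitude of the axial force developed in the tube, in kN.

P ≈ 272 kN (tensile)

Full restraint means ε = 0, so the stress is σ = EαΔT = 124×10³ × 16.5×10⁻⁶ × 177 = 362.1 MPa.
Then P = σA = 362.1 × 750 mm² = 271.6 kN, tensile.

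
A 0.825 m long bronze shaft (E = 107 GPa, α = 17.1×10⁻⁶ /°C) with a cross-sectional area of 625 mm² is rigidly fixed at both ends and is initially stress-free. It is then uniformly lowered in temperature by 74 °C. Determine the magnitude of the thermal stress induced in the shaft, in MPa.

The supports are rigid, so the total axial strain is zero. The restrained thermal strain is ε = αΔT = 17.1×10⁻⁶ × 74 = 1265.4×10⁻⁶.
Hence σ = E·αΔT = 107×10³ × 1265.4×10⁻⁶ = 135.4 MPa, tensile.

σ ≈ 135 MPa (tensile)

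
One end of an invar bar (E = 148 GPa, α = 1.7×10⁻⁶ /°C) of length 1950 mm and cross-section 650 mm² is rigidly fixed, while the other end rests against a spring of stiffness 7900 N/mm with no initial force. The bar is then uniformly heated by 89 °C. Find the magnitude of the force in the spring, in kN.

P ≈ 2.01 kN

The unrestrained thermal change is αΔT L = 1.7×10⁻⁶ × 89 × 1950 = 0.295 mm.
Let P be the compressive force at the spring. The bar shortens elastically by PL/(AE) and the spring compresses by P/k; together these equal δ_free.
P [ L/(AE) + 1/k ] = δ_free → P [ 1950/(650×148×10³) + 1/(7900) ] = 0.295.
P = 0.295 / 0.0001469 = 2009 N.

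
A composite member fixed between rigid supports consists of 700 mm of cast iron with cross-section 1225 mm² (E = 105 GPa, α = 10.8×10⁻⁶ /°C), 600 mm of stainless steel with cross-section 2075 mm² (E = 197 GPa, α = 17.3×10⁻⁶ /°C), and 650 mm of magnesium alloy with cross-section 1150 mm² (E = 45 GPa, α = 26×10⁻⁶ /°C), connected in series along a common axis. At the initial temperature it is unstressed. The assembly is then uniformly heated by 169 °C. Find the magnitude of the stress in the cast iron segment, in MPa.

σ ≈ 247 MPa (compressive)

Free thermal expansion of the whole bar: Σ αᵢΔT Lᵢ = 10.8×10⁻⁶×169×700 + 17.3×10⁻⁶×169×600 + 26×10⁻⁶×169×650 = 5.888 mm.
The walls prevent any net length change, so an axial force P (same in every segment) develops. Compatibility: P · Σ Lᵢ/(AᵢEᵢ) = δ_free.
The series flexibility is Σ Lᵢ/(AᵢEᵢ) = 700/(1225×105×10³) + 600/(2075×197×10³) + 650/(1150×45×10³) = 1.947×10⁻⁵ mm/N.
P = 5.888 / 1.947×10⁻⁵ = 302400 N = 302.4 kN, compressive.
σ_{cast iron} = P / A = 302400 / 1225 = 246.9 MPa.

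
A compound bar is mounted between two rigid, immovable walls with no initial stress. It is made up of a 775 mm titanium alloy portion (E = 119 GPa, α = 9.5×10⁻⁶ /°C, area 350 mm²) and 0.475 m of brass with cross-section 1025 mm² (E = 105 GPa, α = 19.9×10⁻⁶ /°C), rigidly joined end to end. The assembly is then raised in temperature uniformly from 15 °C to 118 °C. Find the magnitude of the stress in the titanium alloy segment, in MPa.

σ ≈ 215 MPa (compressive)

Free thermal expansion of the whole bar: Σ αᵢΔT Lᵢ = 9.5×10⁻⁶×103×775 + 19.9×10⁻⁶×103×475 = 1.732 mm.
The walls prevent any net length change, so an axial force P (same in every segment) develops. Compatibility: P · Σ Lᵢ/(AᵢEᵢ) = δ_free.
Σ Lᵢ/(AᵢEᵢ) = 775/(350×119×10³) + 475/(1025×105×10³) = 2.302×10⁻⁵ mm/N.
P = 1.732 / 2.302×10⁻⁵ = 75230 N = 75.23 kN, compressive.
σ_{titanium alloy} = P / A = 75230 / 350 = 215 MPa.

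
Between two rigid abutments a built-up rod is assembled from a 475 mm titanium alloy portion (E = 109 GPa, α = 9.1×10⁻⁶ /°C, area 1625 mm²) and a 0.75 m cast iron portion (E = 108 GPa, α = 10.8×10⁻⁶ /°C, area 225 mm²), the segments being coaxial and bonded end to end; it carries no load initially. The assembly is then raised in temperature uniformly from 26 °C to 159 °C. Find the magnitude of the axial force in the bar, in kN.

P ≈ 49.3 kN (compressive)

Free thermal expansion of the whole bar: Σ αᵢΔT Lᵢ = 9.1×10⁻⁶×133×475 + 10.8×10⁻⁶×133×750 = 1.652 mm.
The rigid supports impose zero overall length change; the single axial force P common to all segments must satisfy P Σ Lᵢ/(AᵢEᵢ) = δ_free.
Σ Lᵢ/(AᵢEᵢ) = 475/(1625×109×10³) + 750/(225×108×10³) = 3.355×10⁻⁵ mm/N.
So P = 1.652 / 3.355×10⁻⁵ = 49.25 kN, compressive.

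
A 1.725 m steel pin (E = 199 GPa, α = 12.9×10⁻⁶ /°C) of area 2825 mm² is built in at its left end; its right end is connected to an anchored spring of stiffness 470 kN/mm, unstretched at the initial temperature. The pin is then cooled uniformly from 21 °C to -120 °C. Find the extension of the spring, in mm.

δ ≈ 1.28 mm

If the spring were absent the pin would shorten by αΔT L = 12.9×10⁻⁶ × 141 × 1725 = 3.138 mm.
With a force P in the spring, the elastic change of the pin is PL/(AE) and that of the spring is P/k; compatibility requires their sum to equal δ_free.
P [ L/(AE) + 1/k ] = δ_free → P [ 1725/(2825×199×10³) + 1/(470×10³) ] = 3.138.
P = 3.138 / 5.196×10⁻⁶ = 603800 N.
Spring extension = P/k = 603800/(470×10³) = 1.285 mm.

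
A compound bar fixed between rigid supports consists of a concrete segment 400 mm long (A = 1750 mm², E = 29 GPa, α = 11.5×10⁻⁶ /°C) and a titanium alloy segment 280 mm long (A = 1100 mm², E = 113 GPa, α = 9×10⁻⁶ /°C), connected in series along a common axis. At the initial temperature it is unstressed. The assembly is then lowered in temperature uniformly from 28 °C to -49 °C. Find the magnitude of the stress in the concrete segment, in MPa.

With the walls removed the bar would change length by δ_free = Σ αᵢΔT Lᵢ = 11.5×10⁻⁶×77×400 + 9×10⁻⁶×77×280 = 0.5482 mm.
The walls prevent any net length change, so an axial force P (same in every segment) develops. Compatibility: P · Σ Lᵢ/(AᵢEᵢ) = δ_free.
Σ Lᵢ/(AᵢEᵢ) = 400/(1750×29×10³) + 280/(1100×113×10³) = 1.013×10⁻⁵ mm/N.
P = 0.5482 / 1.013×10⁻⁵ = 54100 N = 54.1 kN, tensile.
σ_{concrete} = P / A = 54100 / 1750 = 30.91 MPa.

σ ≈ 30.9 MPa (tensile)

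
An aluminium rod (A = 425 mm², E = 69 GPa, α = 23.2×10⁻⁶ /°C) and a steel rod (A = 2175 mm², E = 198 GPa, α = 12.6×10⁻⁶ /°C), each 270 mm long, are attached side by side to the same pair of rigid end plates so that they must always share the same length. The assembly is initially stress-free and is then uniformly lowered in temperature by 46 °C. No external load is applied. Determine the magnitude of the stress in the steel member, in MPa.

The aluminium has the larger α, so on cooling it would change length more than the steel if both were free. The rigid plates force a common final length, so the aluminium is put into tension and the steel into compression, with equal and opposite forces P (no external load).
Compatibility of the two members (thermal + elastic change equal): (α₁ − α₂)ΔT = P·[1/(A₁E₁) + 1/(A₂E₂)].
|α₁ − α₂|·ΔT = 10.6×10⁻⁶ × 46 = 0.0004876.
1/(A₁E₁) + 1/(A₂E₂) = 1/(425×69×10³) + 1/(2175×198×10³) = 3.642×10⁻⁸ N⁻¹.
P = 0.0004876 / 3.642×10⁻⁸ = 13390 N = 13.39 kN.
σ_{steel} = P/A₂ = 13390/2175 = 6.155 MPa, compressive.

σ ≈ 6.16 MPa (compressive)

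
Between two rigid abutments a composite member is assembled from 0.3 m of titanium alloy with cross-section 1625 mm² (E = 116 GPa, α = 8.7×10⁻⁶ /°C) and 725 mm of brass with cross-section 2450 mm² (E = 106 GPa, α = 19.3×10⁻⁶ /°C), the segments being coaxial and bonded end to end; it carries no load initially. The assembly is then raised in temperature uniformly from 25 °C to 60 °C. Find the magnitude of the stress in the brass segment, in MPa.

σ ≈ 54.1 MPa (compressive)

With the walls removed the bar would change length by δ_free = Σ αᵢΔT Lᵢ = 8.7×10⁻⁶×35×300 + 19.3×10⁻⁶×35×725 = 0.5811 mm.
The walls prevent any net length change, so an axial force P (same in every segment) develops. Compatibility: P · Σ Lᵢ/(AᵢEᵢ) = δ_free.
Σ Lᵢ/(AᵢEᵢ) = 300/(1625×116×10³) + 725/(2450×106×10³) = 4.383×10⁻⁶ mm/N.
Hence P = δ_free / Σ(L/AE) = 0.5811/4.383×10⁻⁶ = 132.6 kN (compressive).
σ_{brass} = P / A = 132600 / 2450 = 54.11 MPa.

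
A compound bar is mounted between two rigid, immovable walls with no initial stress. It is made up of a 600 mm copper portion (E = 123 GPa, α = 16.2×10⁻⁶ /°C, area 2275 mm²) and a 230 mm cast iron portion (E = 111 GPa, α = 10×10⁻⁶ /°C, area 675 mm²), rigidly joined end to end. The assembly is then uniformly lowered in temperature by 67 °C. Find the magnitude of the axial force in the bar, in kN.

P ≈ 154 kN (tensile)

Free thermal contraction of the whole bar: Σ αᵢΔT Lᵢ = 16.2×10⁻⁶×67×600 + 10×10⁻⁶×67×230 = 0.8053 mm.
Since the ends are fixed, an axial force P builds up, equal in every segment, with P · Σ Lᵢ/(AᵢEᵢ) = δ_free.
The series flexibility is Σ Lᵢ/(AᵢEᵢ) = 600/(2275×123×10³) + 230/(675×111×10³) = 5.214×10⁻⁶ mm/N.
So P = 0.8053 / 5.214×10⁻⁶ = 154.5 kN, tensile.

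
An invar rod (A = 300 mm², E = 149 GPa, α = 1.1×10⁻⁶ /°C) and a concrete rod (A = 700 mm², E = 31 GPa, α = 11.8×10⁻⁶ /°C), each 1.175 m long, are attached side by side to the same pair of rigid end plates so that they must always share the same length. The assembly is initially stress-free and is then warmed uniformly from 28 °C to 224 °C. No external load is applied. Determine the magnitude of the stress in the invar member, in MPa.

Both members must finish at the same length. With the larger α, the concrete tends to over-expand; the plates restrain it, putting the concrete in compression and the invar in tension. With no external load the two internal forces are equal and opposite, magnitude P.
Setting the final lengths equal and cancelling L: (α₁ − α₂)ΔT = P/(A₁E₁) + P/(A₂E₂).
|α₁ − α₂|·ΔT = 10.7×10⁻⁶ × 196 = 0.002097.
1/(A₁E₁) + 1/(A₂E₂) = 1/(300×149×10³) + 1/(700×31×10³) = 6.845×10⁻⁸ N⁻¹.
So P = 0.002097 / 6.845×10⁻⁸ = 30.64 kN.
σ_{invar} = P/A₁ = 30640/300 = 102.1 MPa, tensile.

σ ≈ 102 MPa (tensile)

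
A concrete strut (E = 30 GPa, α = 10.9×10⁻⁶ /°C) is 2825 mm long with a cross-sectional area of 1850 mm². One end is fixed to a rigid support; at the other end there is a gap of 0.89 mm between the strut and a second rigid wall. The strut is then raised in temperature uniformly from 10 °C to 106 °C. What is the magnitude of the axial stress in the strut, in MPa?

If the wall were absent the strut would grow by αΔT L = 10.9×10⁻⁶ × 96 × 2825 = 2.956 mm.
The gap closes (δ_free > 0.89 mm) and the wall then resists a further 2.956 − 0.89 = 2.066 mm of expansion.
So σ = E(δ_free − g)/L = 30×10³ × 2.066/2825 = 21.94 MPa.

σ ≈ 21.9 MPa (compressive)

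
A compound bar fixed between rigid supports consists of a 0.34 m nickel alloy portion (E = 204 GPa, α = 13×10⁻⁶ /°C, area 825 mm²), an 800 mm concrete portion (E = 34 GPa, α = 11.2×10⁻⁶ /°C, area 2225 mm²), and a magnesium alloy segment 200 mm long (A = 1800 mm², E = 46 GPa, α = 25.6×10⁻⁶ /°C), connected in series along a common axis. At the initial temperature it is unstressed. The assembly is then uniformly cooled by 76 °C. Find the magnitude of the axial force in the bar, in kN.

P ≈ 93.7 kN (tensile)

Free thermal contraction of the whole bar: Σ αᵢΔT Lᵢ = 13×10⁻⁶×76×340 + 11.2×10⁻⁶×76×800 + 25.6×10⁻⁶×76×200 = 1.406 mm.
The rigid supports impose zero overall length change; the single axial force P common to all segments must satisfy P Σ Lᵢ/(AᵢEᵢ) = δ_free.
The series flexibility is Σ Lᵢ/(AᵢEᵢ) = 340/(825×204×10³) + 800/(2225×34×10³) + 200/(1800×46×10³) = 1.501×10⁻⁵ mm/N.
So P = 1.406 / 1.501×10⁻⁵ = 93.67 kN, tensile.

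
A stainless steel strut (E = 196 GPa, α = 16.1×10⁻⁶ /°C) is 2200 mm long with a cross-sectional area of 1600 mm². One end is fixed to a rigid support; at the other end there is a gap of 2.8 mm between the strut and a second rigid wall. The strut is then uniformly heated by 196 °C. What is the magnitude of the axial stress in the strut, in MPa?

σ ≈ 369 MPa (compressive)

If the wall were absent the strut would grow by αΔT L = 16.1×10⁻⁶ × 196 × 2200 = 6.942 mm.
The gap closes (δ_free > 2.8 mm) and the wall then resists a further 6.942 − 2.8 = 4.142 mm of expansion.
So σ = E(δ_free − g)/L = 196×10³ × 4.142/2200 = 369 MPa.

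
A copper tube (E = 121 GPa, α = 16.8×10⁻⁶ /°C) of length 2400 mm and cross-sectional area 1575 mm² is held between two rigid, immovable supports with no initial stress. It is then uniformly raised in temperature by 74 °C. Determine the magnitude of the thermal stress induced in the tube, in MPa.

With length fixed, the mechanical strain must cancel the thermal strain αΔT = 16.8×10⁻⁶ × 74 = 1243.2×10⁻⁶.
Hence σ = E·αΔT = 121×10³ × 1243.2×10⁻⁶ = 150.4 MPa, compressive.

σ ≈ 150 MPa (compressive)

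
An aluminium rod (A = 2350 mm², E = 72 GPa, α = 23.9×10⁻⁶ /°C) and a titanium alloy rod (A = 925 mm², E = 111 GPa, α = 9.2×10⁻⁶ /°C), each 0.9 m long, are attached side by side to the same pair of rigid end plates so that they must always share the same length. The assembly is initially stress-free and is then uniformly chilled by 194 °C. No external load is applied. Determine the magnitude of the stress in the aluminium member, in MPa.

Both members must finish at the same length. With the larger α, the aluminium tends to over-contract; the plates restrain it, putting the aluminium in tension and the titanium alloy in compression. With no external load the two internal forces are equal and opposite, magnitude P.
Equating the net (thermal + elastic) strains gives |α₁ − α₂|·ΔT = P·[1/(A₁E₁) + 1/(A₂E₂)].
|α₁ − α₂|·ΔT = 14.7×10⁻⁶ × 194 = 0.002852.
1/(A₁E₁) + 1/(A₂E₂) = 1/(2350×72×10³) + 1/(925×111×10³) = 1.565×10⁻⁸ N⁻¹.
P = 0.002852 / 1.565×10⁻⁸ = 182200 N = 182.2 kN.
σ_{aluminium} = P/A₁ = 182200/2350 = 77.54 MPa, tensile.

σ ≈ 77.5 MPa (tensile)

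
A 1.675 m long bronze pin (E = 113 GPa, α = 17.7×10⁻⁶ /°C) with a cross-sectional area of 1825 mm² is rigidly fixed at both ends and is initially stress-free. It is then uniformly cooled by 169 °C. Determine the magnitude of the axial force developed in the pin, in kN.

Full restraint means ε = 0, so the stress is σ = EαΔT = 113×10³ × 17.7×10⁻⁶ × 169 = 338 MPa.
Axial force P = σA = 338 × 1825 = 616900 N = 616.9 kN, tensile.

P ≈ 617 kN (tensile)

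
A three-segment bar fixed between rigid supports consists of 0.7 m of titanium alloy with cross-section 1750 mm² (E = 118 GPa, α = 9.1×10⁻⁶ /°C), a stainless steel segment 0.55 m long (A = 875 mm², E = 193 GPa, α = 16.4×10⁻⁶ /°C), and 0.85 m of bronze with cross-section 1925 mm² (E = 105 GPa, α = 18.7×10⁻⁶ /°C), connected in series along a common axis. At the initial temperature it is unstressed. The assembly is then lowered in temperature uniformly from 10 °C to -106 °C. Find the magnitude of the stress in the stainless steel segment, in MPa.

σ ≈ 382 MPa (tensile)

If the supports were absent, the total length change would be Σ αᵢΔT Lᵢ = 9.1×10⁻⁶×116×700 + 16.4×10⁻⁶×116×550 + 18.7×10⁻⁶×116×850 = 3.629 mm.
The walls prevent any net length change, so an axial force P (same in every segment) develops. Compatibility: P · Σ Lᵢ/(AᵢEᵢ) = δ_free.
The series flexibility is Σ Lᵢ/(AᵢEᵢ) = 700/(1750×118×10³) + 550/(875×193×10³) + 850/(1925×105×10³) = 1.085×10⁻⁵ mm/N.
Hence P = δ_free / Σ(L/AE) = 3.629/1.085×10⁻⁵ = 334.4 kN (tensile).
σ_{stainless steel} = P / A = 334400 / 875 = 382.2 MPa.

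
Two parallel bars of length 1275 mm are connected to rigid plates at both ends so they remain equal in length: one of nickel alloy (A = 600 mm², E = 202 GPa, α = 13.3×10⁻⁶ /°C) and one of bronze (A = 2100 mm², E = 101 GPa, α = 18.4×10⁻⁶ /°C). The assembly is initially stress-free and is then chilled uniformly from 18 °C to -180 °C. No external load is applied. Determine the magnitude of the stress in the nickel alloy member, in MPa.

The bronze has the larger α, so on cooling it would change length more than the nickel alloy if both were free. The rigid plates force a common final length, so the bronze is put into tension and the nickel alloy into compression, with equal and opposite forces P (no external load).
Setting the final lengths equal and cancelling L: (α₁ − α₂)ΔT = P/(A₁E₁) + P/(A₂E₂).
|α₁ − α₂|·ΔT = 5.1×10⁻⁶ × 198 = 0.00101.
1/(A₁E₁) + 1/(A₂E₂) = 1/(600×202×10³) + 1/(2100×101×10³) = 1.297×10⁻⁸ N⁻¹.
So P = 0.00101 / 1.297×10⁻⁸ = 77.88 kN.
σ_{nickel alloy} = P/A₁ = 77880/600 = 129.8 MPa, compressive.

σ ≈ 130 MPa (compressive)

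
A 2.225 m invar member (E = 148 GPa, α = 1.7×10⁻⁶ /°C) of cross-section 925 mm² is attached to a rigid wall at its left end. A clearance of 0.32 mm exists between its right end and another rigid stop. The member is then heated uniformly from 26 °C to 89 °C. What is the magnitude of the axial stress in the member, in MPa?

σ ≈ 0 MPa

Free thermal elongation = αΔT L = 1.7×10⁻⁶ × 63 × 2225 = 0.2383 mm.
This is smaller than the 0.32 mm clearance, so the member expands freely without reaching the stop — the stress is zero.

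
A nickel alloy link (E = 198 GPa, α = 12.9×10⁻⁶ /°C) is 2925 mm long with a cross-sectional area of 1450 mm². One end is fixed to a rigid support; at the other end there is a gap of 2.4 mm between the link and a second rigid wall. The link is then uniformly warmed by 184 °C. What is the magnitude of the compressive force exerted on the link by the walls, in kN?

P ≈ 446 kN

Free thermal elongation = αΔT L = 12.9×10⁻⁶ × 184 × 2925 = 6.943 mm.
The gap closes (δ_free > 2.4 mm) and the wall then resists a further 6.943 − 2.4 = 4.543 mm of expansion.
Compatibility: PL/(AE) = 4.543 mm, so σ = P/A = E × (4.543/2925) = 307.5 MPa.
P = σA = 307.5 × 1450 = 445.9 kN.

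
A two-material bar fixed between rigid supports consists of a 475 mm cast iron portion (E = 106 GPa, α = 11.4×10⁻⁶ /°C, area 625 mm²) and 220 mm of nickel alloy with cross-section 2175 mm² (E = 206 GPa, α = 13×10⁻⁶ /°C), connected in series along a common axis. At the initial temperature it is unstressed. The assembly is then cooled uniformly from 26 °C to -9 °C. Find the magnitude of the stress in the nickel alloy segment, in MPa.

If the supports were absent, the total length change would be Σ αᵢΔT Lᵢ = 11.4×10⁻⁶×35×475 + 13×10⁻⁶×35×220 = 0.2896 mm.
The walls prevent any net length change, so an axial force P (same in every segment) develops. Compatibility: P · Σ Lᵢ/(AᵢEᵢ) = δ_free.
Σ Lᵢ/(AᵢEᵢ) = 475/(625×106×10³) + 220/(2175×206×10³) = 7.661×10⁻⁶ mm/N.
So P = 0.2896 / 7.661×10⁻⁶ = 37.81 kN, tensile.
σ_{nickel alloy} = P / A = 37810 / 2175 = 17.38 MPa.

σ ≈ 17.4 MPa (tensile)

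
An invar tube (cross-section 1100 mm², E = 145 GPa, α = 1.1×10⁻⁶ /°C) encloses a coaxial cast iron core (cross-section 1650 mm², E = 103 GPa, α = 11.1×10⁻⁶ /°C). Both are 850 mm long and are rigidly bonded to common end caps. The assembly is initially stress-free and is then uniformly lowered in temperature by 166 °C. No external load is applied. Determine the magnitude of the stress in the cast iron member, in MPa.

The cast iron has the larger α, so on cooling it would change length more than the invar if both were free. The rigid plates force a common final length, so the cast iron is put into tension and the invar into compression, with equal and opposite forces P (no external load).
Equating the net (thermal + elastic) strains gives |α₁ − α₂|·ΔT = P·[1/(A₁E₁) + 1/(A₂E₂)].
|α₁ − α₂|·ΔT = 10×10⁻⁶ × 166 = 0.00166.
1/(A₁E₁) + 1/(A₂E₂) = 1/(1100×145×10³) + 1/(1650×103×10³) = 1.215×10⁻⁸ N⁻¹.
P = 0.00166 / 1.215×10⁻⁸ = 136600 N = 136.6 kN.
σ_{cast iron} = P/A₂ = 136600/1650 = 82.78 MPa, tensile.

σ ≈ 82.8 MPa (tensile)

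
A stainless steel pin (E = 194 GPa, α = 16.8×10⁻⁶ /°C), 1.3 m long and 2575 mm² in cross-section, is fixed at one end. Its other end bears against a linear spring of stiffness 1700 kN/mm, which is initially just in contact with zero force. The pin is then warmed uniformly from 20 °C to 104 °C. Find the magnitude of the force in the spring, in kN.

The unrestrained thermal change is αΔT L = 16.8×10⁻⁶ × 84 × 1300 = 1.835 mm.
Let P be the compressive force at the spring. The pin shortens elastically by PL/(AE) and the spring compresses by P/k; together these equal δ_free.
So P = δ_free / [L/(AE) + 1/k] = 1.835 / [ 1300/(2575×194×10³) + 1/(1700×10³) ].
P = 1.835 / 3.191×10⁻⁶ = 575000 N.

P ≈ 575 kN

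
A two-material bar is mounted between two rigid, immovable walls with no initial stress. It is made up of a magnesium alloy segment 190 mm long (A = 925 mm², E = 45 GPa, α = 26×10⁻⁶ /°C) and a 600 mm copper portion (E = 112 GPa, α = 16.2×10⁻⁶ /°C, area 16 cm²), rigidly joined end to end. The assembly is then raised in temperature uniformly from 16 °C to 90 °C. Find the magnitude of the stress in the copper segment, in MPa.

With the walls removed the bar would change length by δ_free = Σ αᵢΔT Lᵢ = 26×10⁻⁶×74×190 + 16.2×10⁻⁶×74×600 = 1.085 mm.
The rigid supports impose zero overall length change; the single axial force P common to all segments must satisfy P Σ Lᵢ/(AᵢEᵢ) = δ_free.
Σ Lᵢ/(AᵢEᵢ) = 190/(925×45×10³) + 600/(1600×112×10³) = 7.913×10⁻⁶ mm/N.
Hence P = δ_free / Σ(L/AE) = 1.085/7.913×10⁻⁶ = 137.1 kN (compressive).
σ_{copper} = P / A = 137100 / 1600 = 85.69 MPa.

σ ≈ 85.7 MPa (compressive)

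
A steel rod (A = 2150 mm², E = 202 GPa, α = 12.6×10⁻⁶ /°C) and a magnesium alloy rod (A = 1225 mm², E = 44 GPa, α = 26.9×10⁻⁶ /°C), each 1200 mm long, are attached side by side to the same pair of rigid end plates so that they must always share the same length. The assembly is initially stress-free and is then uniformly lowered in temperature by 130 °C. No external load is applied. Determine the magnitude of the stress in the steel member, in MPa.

Equilibrium of a rigid end plate with no external load gives equal and opposite internal forces ±P in the two members. Since α_{magnesium alloy} > α_{steel}, cooling drives the magnesium alloy into tension and the steel into compression.
Compatibility of the two members (thermal + elastic change equal): (α₁ − α₂)ΔT = P·[1/(A₁E₁) + 1/(A₂E₂)].
|α₁ − α₂|·ΔT = 14.3×10⁻⁶ × 130 = 0.001859.
1/(A₁E₁) + 1/(A₂E₂) = 1/(2150×202×10³) + 1/(1225×44×10³) = 2.086×10⁻⁸ N⁻¹.
So P = 0.001859 / 2.086×10⁻⁸ = 89.14 kN.
σ_{steel} = P/A₁ = 89140/2150 = 41.46 MPa, compressive.

σ ≈ 41.5 MPa (compressive)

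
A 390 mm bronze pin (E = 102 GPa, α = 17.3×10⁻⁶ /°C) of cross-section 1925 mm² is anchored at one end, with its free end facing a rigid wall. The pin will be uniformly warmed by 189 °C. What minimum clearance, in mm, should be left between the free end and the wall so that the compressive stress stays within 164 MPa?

g ≈ 0.648 mm

Free expansion if unrestrained: δ_free = αΔT L = 17.3×10⁻⁶ × 189 × 390 = 1.275 mm.
A stress of 164 MPa corresponds to the wall pushing the pin back by σL/E = 164×390/(102×10³) = 0.6271 mm.
So the gap has to take up the difference, g_min = δ_free − σL/E = 1.275 − 0.6271 = 0.6481 mm.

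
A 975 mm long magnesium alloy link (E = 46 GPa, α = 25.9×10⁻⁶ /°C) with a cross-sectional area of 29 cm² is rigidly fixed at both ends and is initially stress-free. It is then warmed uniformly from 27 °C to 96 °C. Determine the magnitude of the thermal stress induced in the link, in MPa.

σ ≈ 82.2 MPa (compressive)

The supports are rigid, so the total axial strain is zero. The restrained thermal strain is ε = αΔT = 25.9×10⁻⁶ × 69 = 1787.1×10⁻⁶.
The stress required to suppress this strain is σ = Eε = 46×10³ × 1787.1×10⁻⁶ = 82.21 MPa, compressive since the link is trying to expand.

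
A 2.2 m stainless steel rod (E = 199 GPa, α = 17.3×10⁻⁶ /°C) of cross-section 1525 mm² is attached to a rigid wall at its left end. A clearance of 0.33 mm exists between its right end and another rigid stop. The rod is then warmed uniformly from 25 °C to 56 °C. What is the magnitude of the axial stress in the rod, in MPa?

σ ≈ 76.9 MPa (compressive)

Unrestrained expansion: δ_free = αΔT L = 17.3×10⁻⁶ × 31 × 2200 = 1.18 mm.
After closing the 0.33 mm clearance, 1.18 − 0.33 = 0.8499 mm of expansion remains to be suppressed by the wall.
Compatibility: PL/(AE) = 0.8499 mm, so σ = P/A = E × (0.8499/2200) = 76.87 MPa.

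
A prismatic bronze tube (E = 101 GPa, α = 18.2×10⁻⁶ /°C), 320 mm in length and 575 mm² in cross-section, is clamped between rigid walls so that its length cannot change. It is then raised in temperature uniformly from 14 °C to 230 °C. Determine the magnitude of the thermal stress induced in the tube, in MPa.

σ ≈ 397 MPa (compressive)

Because both ends are immovable the net strain is zero, and the suppressed thermal strain is αΔT = 18.2×10⁻⁶ × 216 = 3931.2×10⁻⁶.
The stress required to suppress this strain is σ = Eε = 101×10³ × 3931.2×10⁻⁶ = 397.1 MPa, compressive since the tube is trying to expand.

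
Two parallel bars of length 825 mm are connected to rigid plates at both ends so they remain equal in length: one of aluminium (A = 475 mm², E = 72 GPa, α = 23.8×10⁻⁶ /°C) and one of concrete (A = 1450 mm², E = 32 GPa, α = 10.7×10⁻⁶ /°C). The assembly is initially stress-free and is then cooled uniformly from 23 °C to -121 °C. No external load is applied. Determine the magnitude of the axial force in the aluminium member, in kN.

P ≈ 37.1 kN (tensile in the aluminium)

The aluminium has the larger α, so on cooling it would change length more than the concrete if both were free. The rigid plates force a common final length, so the aluminium is put into tension and the concrete into compression, with equal and opposite forces P (no external load).
Equating the net (thermal + elastic) strains gives |α₁ − α₂|·ΔT = P·[1/(A₁E₁) + 1/(A₂E₂)].
|α₁ − α₂|·ΔT = 13.1×10⁻⁶ × 144 = 0.001886.
1/(A₁E₁) + 1/(A₂E₂) = 1/(475×72×10³) + 1/(1450×32×10³) = 5.079×10⁻⁸ N⁻¹.
P = 0.001886 / 5.079×10⁻⁸ = 37140 N = 37.14 kN.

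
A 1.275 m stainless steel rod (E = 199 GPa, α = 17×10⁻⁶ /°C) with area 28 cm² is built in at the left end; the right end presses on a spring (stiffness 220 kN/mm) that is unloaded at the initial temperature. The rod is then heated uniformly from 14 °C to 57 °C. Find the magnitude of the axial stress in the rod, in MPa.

σ ≈ 48.7 MPa (compressive)

The unrestrained thermal change is αΔT L = 17×10⁻⁶ × 43 × 1275 = 0.932 mm.
Let P be the compressive force at the spring. The rod shortens elastically by PL/(AE) and the spring compresses by P/k; together these equal δ_free.
So P = δ_free / [L/(AE) + 1/k] = 0.932 / [ 1275/(2800×199×10³) + 1/(220×10³) ].
P = 0.932 / 6.834×10⁻⁶ = 136400 N.
σ = P/A = 136400/2800 = 48.71 MPa.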